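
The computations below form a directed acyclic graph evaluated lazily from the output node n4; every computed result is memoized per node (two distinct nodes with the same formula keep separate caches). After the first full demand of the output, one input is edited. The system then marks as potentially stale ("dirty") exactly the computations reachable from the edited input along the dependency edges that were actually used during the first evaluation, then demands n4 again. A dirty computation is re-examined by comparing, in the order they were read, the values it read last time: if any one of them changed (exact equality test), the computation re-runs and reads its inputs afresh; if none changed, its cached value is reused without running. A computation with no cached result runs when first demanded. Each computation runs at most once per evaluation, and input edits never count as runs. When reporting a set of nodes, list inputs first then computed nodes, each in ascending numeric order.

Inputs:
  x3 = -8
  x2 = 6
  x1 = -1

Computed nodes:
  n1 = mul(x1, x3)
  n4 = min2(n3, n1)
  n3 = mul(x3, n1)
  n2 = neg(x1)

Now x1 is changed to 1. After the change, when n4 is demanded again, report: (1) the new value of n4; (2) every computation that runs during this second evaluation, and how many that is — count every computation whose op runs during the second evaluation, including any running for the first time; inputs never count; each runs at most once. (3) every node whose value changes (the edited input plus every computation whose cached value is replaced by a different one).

Demanding n4 again yields -8.
3 computations run: n1, n3, n4.
The nodes whose values change: x1, n1, n3, n4.

First demand of the output computes:
  n1 = mul(-1, -8) = 8
  n3 = mul(-8, 8) = -64
  n4 = min2(-64, 8) = -64

After the edit, cleaning proceeds:
  n1: a read changed (x1 -1->1) — executes, giving -8.
  n3: a read changed (n1 8->-8) — executes, giving 64.
  n4: a read changed (n3 -64->64; n1 8->-8) — executes, giving -8.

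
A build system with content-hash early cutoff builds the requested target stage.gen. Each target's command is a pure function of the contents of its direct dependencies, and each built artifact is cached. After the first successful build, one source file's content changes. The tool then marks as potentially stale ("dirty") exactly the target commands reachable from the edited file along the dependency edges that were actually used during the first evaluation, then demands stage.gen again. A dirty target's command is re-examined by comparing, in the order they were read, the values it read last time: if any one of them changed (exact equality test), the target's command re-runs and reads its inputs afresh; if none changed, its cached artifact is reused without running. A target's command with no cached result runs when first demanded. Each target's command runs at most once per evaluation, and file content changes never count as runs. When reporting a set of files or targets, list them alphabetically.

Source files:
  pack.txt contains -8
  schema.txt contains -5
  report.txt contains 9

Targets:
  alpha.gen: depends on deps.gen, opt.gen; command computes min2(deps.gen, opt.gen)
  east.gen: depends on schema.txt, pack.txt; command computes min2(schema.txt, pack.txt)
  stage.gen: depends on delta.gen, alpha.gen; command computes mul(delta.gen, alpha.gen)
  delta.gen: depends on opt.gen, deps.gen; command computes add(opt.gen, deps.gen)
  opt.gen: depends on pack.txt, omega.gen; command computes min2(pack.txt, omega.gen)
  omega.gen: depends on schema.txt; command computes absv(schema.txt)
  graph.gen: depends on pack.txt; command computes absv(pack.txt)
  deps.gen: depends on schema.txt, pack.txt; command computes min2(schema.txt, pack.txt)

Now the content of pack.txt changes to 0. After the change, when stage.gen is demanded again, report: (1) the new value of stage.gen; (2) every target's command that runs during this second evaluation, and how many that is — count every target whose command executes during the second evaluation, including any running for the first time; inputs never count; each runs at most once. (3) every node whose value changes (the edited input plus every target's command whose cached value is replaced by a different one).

New value of stage.gen: 25.
Target commands that run: alpha.gen, delta.gen, deps.gen, opt.gen, stage.gen — 5 in total.
Values that change: alpha.gen, delta.gen, deps.gen, opt.gen, pack.txt, stage.gen.

First evaluation (everything demanded from the output):
  deps.gen = min2(-5, -8) = -8
  omega.gen = absv(-5) = 5
  opt.gen = min2(-8, 5) = -8
  alpha.gen = min2(-8, -8) = -8
  delta.gen = add(-8, -8) = -16
  stage.gen = mul(-16, -8) = 128

Propagation after the edit:
  deps.gen: runs — pack.txt -8->0; result -5.
  opt.gen: runs — pack.txt -8->0; result 0.
  alpha.gen: runs — deps.gen -8->-5; opt.gen -8->0; result -5.
  delta.gen: runs — opt.gen -8->0; deps.gen -8->-5; result -5.
  stage.gen: runs — delta.gen -16->-5; alpha.gen -8->-5; result 25.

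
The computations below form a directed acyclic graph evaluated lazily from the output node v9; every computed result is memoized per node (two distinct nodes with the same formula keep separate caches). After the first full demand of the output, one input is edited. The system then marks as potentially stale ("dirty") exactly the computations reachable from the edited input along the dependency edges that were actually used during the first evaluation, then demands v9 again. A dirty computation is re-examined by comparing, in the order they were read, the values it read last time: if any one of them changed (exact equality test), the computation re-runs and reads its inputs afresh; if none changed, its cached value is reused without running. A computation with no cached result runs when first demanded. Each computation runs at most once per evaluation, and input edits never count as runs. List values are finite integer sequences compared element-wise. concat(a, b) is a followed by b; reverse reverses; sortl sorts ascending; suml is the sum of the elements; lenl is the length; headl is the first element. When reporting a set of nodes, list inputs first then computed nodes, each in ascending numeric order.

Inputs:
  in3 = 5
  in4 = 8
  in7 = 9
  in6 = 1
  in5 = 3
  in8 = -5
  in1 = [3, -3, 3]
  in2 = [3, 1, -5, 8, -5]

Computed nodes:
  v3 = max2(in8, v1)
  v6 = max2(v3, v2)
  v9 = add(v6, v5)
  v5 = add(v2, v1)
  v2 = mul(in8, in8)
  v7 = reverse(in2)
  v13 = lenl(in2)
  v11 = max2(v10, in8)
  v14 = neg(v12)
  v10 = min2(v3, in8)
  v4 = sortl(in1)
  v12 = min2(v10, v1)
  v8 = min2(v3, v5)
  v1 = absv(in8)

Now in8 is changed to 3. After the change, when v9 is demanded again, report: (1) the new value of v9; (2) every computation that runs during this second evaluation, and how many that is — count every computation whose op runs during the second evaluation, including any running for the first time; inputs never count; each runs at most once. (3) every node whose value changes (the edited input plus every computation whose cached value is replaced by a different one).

Demanding v9 again yields 21.
6 computations run: v1, v2, v3, v5, v6, v9.
The nodes whose values change: in8, v1, v2, v3, v5, v6, v9.

First demand of the output computes:
  v1 = absv(-5) = 5
  v2 = mul(-5, -5) = 25
  v3 = max2(-5, 5) = 5
  v5 = add(25, 5) = 30
  v6 = max2(5, 25) = 25
  v9 = add(25, 30) = 55

After the edit, cleaning proceeds:
  v1: a read changed (in8 -5->3) — executes, giving 3.
  v2: a read changed (in8 -5->3; in8 -5->3) — executes, giving 9.
  v3: a read changed (in8 -5->3; v1 5->3) — executes, giving 3.
  v5: a read changed (v2 25->9; v1 5->3) — executes, giving 12.
  v6: a read changed (v3 5->3; v2 25->9) — executes, giving 9.
  v9: a read changed (v6 25->9; v5 30->12) — executes, giving 21.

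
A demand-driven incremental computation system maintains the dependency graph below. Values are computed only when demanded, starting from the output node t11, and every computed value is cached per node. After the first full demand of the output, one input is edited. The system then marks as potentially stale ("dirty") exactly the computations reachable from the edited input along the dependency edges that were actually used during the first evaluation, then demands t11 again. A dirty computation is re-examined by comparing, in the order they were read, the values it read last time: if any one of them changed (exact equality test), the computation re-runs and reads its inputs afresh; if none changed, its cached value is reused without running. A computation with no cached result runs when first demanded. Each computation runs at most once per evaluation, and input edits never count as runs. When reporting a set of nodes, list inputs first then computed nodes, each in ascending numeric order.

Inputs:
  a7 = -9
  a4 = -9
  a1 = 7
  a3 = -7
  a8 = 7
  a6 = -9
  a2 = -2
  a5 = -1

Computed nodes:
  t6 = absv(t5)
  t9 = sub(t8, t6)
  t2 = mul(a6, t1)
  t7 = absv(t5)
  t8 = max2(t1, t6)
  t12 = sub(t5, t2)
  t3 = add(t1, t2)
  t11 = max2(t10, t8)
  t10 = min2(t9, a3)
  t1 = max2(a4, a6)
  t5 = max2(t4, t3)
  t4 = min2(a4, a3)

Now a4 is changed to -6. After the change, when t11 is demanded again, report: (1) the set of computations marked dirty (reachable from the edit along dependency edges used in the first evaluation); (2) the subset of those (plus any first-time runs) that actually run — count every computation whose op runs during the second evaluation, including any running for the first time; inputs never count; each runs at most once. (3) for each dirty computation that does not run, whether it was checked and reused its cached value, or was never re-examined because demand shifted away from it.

First evaluation (everything demanded from the output):
  t1 = max2(-9, -9) = -9
  t2 = mul(-9, -9) = 81
  t3 = add(-9, 81) = 72
  t4 = min2(-9, -7) = -9
  t5 = max2(-9, 72) = 72
  t6 = absv(72) = 72
  t8 = max2(-9, 72) = 72
  t9 = sub(72, 72) = 0
  t10 = min2(0, -7) = -7
  t11 = max2(-7, 72) = 72

Propagation after the edit:
  t1: runs — a4 -9->-6; result -6.
  t2: runs — t1 -9->-6; result 54.
  t3: runs — t1 -9->-6; t2 81->54; result 48.
  t4: runs — a4 -9->-6; result -7.
  t5: runs — t4 -9->-7; t3 72->48; result 48.
  t6: runs — t5 72->48; result 48.
  t8: runs — t1 -9->-6; t6 72->48; result 48.
  t9: runs — t8 72->48; t6 72->48; result 0 (same value as before).
  t10: checked — values it read are unchanged (t9 unchanged, a3 unchanged); reused cached -7 without running.
  t11: runs — t8 72->48; result 48.

Key observation: the cutoff stops propagation at t10 — its inputs' values are unchanged, so it reuses its cache.

Marked dirty: t1, t2, t3, t4, t5, t6, t8, t9, t10, t11.
Computations that run: t1, t2, t3, t4, t5, t6, t8, t9, t11 — 9 in total.
Checked but reused from cache: t10.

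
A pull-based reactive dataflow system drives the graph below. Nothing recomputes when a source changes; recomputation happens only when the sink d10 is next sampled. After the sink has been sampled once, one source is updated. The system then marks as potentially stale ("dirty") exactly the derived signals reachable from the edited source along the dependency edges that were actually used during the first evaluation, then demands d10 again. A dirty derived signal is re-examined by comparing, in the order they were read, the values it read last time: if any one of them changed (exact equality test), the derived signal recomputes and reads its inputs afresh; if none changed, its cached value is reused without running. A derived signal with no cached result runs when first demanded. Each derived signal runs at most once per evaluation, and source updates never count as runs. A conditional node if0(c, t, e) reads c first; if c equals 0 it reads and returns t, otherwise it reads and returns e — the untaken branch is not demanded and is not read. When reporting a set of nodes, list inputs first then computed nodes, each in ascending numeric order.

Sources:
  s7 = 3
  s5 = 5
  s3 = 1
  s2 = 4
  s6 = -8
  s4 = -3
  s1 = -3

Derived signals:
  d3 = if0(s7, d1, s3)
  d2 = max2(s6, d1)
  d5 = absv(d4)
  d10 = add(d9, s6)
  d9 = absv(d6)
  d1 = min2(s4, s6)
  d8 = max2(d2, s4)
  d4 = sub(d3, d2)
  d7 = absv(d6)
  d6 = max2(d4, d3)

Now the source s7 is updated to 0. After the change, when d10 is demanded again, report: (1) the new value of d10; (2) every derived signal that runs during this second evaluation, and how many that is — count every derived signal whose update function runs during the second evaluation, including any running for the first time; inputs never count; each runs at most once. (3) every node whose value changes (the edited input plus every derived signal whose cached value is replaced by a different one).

New value of d10: -8.
Derived signals that run: d3, d4, d6, d9, d10 — 5 in total.
Values that change: s7, d3, d4, d6, d9, d10.

First evaluation (everything demanded from the output):
  d1 = min2(-3, -8) = -8
  d2 = max2(-8, -8) = -8
  d3 = if0(s7=3 -> else branch s3) = 1
  d4 = sub(1, -8) = 9
  d6 = max2(9, 1) = 9
  d9 = absv(9) = 9
  d10 = add(9, -8) = 1

Propagation after the edit:
  d3: runs — s7 3->0; result -8.
  d4: runs — d3 1->-8; result 0.
  d6: runs — d4 9->0; d3 1->-8; result 0.
  d9: runs — d6 9->0; result 0.
  d10: runs — d9 9->0; result -8.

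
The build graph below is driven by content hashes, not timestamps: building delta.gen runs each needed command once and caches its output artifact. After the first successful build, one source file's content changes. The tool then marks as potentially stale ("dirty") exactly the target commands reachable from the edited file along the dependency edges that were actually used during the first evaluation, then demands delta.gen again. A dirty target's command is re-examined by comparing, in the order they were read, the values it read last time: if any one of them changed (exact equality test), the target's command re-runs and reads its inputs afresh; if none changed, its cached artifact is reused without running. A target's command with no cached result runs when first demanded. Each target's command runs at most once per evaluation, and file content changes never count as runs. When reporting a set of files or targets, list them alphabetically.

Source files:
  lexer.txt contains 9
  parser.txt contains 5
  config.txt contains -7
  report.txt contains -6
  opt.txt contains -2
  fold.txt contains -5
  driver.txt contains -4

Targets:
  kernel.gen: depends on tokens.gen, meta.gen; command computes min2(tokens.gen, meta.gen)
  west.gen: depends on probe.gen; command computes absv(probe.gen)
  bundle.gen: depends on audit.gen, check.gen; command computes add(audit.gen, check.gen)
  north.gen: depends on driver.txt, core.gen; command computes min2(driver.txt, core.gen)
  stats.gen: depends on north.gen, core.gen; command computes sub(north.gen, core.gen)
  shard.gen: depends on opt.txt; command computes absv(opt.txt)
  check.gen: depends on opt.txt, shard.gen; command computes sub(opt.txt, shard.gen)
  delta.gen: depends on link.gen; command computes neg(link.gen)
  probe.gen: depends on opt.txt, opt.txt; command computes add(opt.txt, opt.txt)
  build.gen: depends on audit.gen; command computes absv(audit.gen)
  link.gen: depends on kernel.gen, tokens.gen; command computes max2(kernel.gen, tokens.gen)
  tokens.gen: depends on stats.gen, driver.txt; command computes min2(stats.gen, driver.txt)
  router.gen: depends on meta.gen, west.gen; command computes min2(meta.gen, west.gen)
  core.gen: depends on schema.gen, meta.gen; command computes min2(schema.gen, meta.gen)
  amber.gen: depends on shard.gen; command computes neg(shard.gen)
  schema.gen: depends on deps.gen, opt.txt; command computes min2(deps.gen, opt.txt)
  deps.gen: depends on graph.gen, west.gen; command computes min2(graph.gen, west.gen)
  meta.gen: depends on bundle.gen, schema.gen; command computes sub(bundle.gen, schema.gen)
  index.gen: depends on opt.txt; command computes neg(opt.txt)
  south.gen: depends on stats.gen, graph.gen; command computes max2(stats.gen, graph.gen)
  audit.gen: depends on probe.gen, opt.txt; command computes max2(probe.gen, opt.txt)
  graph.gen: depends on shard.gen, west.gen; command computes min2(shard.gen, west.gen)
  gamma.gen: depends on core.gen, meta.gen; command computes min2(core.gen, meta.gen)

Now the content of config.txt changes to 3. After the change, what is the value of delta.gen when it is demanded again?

delta.gen now evaluates to 4.
The important point: nothing the output needs ever reads config.txt, so the edit is invisible to it.

Initial pass — values computed on the first demand:
  probe.gen = add(-2, -2) = -4
  audit.gen = max2(-4, -2) = -2
  shard.gen = absv(-2) = 2
  check.gen = sub(-2, 2) = -4
  bundle.gen = add(-2, -4) = -6
  west.gen = absv(-4) = 4
  graph.gen = min2(2, 4) = 2
  deps.gen = min2(2, 4) = 2
  schema.gen = min2(2, -2) = -2
  meta.gen = sub(-6, -2) = -4
  core.gen = min2(-2, -4) = -4
  north.gen = min2(-4, -4) = -4
  stats.gen = sub(-4, -4) = 0
  tokens.gen = min2(0, -4) = -4
  kernel.gen = min2(-4, -4) = -4
  link.gen = max2(-4, -4) = -4
  delta.gen = neg(-4) = 4

Second demand — change propagation:
  no demanded computation ever read config.txt, so the edit dirties nothing and nothing runs.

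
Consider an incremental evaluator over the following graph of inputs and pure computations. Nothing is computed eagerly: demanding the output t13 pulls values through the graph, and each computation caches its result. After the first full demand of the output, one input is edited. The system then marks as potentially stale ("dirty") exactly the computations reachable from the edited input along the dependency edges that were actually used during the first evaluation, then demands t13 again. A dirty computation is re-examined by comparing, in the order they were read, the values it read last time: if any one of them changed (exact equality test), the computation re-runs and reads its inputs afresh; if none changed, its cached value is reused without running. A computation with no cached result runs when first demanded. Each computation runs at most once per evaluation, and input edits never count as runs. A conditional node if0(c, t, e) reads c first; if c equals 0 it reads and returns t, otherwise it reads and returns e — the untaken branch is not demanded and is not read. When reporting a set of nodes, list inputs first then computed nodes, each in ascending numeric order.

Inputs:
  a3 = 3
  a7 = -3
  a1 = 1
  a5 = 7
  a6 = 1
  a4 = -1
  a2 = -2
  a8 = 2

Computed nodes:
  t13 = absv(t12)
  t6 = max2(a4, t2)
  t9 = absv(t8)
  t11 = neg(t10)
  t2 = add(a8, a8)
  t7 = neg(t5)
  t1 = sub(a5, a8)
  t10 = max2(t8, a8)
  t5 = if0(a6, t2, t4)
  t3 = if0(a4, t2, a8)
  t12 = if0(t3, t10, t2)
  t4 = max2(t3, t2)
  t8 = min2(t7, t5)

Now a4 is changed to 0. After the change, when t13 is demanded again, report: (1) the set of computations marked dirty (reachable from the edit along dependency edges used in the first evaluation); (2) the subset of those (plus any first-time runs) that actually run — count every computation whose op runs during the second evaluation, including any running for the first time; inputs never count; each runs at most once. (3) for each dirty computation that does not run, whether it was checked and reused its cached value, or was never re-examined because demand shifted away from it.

Initial pass — values computed on the first demand:
  t2 = add(2, 2) = 4
  t3 = if0(a4=-1 -> else branch a8) = 2
  t12 = if0(t3=2 -> else branch t2) = 4
  t13 = absv(4) = 4

Second demand — change propagation:
  t3: re-runs because a4 -1->0; new result 4.
  t12: re-runs because t3 2->4; new result 4 (unchanged).
  t13: re-examined; everything it read last time is the same (t12 unchanged) — cache 4 kept, no run.

The important point: t12 recomputes to an identical value, and the output ends up unchanged.

Dirty set: t3, t12, t13.
Run set: t3, t12 (2 run).
Re-examined without running (cache reused): t13.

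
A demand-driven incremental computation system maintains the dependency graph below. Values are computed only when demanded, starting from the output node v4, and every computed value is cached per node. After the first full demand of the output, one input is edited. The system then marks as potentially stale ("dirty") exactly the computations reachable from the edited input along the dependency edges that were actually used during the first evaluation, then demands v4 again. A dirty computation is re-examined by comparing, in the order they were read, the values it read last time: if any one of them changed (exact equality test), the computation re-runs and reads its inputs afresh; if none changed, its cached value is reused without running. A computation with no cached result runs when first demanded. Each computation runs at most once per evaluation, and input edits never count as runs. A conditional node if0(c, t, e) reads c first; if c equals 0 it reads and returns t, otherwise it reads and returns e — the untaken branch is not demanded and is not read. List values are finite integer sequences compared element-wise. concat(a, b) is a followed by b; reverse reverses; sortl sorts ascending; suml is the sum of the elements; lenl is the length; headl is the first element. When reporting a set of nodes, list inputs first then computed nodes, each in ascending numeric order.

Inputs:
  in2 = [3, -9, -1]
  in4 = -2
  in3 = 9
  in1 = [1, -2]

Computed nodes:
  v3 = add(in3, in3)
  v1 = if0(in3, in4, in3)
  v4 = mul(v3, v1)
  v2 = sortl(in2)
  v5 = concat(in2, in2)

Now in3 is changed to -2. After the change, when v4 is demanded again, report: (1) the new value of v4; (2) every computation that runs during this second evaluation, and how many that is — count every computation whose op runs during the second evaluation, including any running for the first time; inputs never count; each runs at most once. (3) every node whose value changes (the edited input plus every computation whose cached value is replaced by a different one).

First evaluation (everything demanded from the output):
  v1 = if0(in3=9 -> else branch in3) = 9
  v3 = add(9, 9) = 18
  v4 = mul(18, 9) = 162

Propagation after the edit:
  v1: runs — in3 9->-2; in3 9->-2; result -2.
  v3: runs — in3 9->-2; in3 9->-2; result -4.
  v4: runs — v3 18->-4; v1 9->-2; result 8.

New value of v4: 8.
Computations that run: v1, v3, v4 — 3 in total.
Values that change: in3, v1, v3, v4.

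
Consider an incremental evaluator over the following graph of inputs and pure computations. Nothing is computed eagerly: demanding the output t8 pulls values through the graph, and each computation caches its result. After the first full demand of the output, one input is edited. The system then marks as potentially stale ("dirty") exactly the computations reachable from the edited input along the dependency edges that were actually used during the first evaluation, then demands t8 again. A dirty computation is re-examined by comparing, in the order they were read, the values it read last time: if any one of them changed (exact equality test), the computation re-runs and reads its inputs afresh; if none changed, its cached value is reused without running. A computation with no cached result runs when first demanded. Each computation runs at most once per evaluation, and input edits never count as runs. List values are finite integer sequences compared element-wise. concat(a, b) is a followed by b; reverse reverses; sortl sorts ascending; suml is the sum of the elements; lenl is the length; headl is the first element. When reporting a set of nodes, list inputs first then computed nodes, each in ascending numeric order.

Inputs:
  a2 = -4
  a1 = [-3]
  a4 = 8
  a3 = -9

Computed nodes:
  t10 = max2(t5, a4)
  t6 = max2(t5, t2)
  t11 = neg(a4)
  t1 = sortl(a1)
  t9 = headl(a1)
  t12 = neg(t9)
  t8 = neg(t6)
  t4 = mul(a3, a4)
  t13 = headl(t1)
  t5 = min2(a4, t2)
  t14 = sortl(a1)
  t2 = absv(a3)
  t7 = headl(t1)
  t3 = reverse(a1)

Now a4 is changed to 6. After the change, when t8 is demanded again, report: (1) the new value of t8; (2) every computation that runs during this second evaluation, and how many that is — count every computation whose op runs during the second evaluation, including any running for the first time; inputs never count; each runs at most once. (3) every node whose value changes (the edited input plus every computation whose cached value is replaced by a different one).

Initial pass — values computed on the first demand:
  t2 = absv(-9) = 9
  t5 = min2(8, 9) = 8
  t6 = max2(8, 9) = 9
  t8 = neg(9) = -9

Second demand — change propagation:
  t5: re-runs because a4 8->6; new result 6.
  t6: re-runs because t5 8->6; new result 9 (unchanged).
  t8: re-examined; everything it read last time is the same (t6 unchanged) — cache -9 kept, no run.

The important point: t6 recomputes to an identical value, and the output ends up unchanged.

t8 now evaluates to -9.
Run set: t5, t6 (2 run).
Changed values: a4, t5.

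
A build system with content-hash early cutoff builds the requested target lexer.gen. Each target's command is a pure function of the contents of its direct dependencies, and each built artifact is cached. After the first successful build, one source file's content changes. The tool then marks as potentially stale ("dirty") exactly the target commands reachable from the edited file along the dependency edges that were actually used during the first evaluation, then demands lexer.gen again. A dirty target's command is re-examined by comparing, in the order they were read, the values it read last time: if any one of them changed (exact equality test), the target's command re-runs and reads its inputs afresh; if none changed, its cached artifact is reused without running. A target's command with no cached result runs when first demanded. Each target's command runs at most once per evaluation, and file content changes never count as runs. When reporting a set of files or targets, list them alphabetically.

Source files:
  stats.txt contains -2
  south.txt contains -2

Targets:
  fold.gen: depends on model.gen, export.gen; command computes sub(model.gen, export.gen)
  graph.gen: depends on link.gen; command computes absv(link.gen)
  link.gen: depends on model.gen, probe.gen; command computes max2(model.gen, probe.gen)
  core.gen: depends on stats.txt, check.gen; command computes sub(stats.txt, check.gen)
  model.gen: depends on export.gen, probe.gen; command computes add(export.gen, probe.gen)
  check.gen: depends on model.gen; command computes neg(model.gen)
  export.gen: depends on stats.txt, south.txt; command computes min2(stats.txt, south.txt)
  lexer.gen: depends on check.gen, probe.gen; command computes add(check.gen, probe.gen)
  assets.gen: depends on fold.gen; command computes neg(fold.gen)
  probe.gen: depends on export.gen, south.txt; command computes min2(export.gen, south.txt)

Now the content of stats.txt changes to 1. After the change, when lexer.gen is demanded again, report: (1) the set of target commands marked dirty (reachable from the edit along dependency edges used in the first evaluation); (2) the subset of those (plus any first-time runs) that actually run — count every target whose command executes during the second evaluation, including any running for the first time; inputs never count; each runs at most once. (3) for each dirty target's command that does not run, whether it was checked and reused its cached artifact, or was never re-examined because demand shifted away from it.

Marked dirty: check.gen, export.gen, lexer.gen, model.gen, probe.gen.
Target commands that run: export.gen — 1 in total.
Checked but reused from cache: check.gen, lexer.gen, model.gen, probe.gen.
Key observation: the change is absorbed at export.gen — it re-runs but produces the same value, and the output's value is unchanged.

First evaluation (everything demanded from the output):
  export.gen = min2(-2, -2) = -2
  probe.gen = min2(-2, -2) = -2
  model.gen = add(-2, -2) = -4
  check.gen = neg(-4) = 4
  lexer.gen = add(4, -2) = 2

Propagation after the edit:
  export.gen: runs — stats.txt -2->1; result -2 (same value as before).
  probe.gen: checked — values it read are unchanged (export.gen unchanged, south.txt unchanged); reused cached -2 without running.
  model.gen: checked — values it read are unchanged (export.gen unchanged, probe.gen unchanged); reused cached -4 without running.
  check.gen: checked — values it read are unchanged (model.gen unchanged); reused cached 4 without running.
  lexer.gen: checked — values it read are unchanged (check.gen unchanged, probe.gen unchanged); reused cached 2 without running.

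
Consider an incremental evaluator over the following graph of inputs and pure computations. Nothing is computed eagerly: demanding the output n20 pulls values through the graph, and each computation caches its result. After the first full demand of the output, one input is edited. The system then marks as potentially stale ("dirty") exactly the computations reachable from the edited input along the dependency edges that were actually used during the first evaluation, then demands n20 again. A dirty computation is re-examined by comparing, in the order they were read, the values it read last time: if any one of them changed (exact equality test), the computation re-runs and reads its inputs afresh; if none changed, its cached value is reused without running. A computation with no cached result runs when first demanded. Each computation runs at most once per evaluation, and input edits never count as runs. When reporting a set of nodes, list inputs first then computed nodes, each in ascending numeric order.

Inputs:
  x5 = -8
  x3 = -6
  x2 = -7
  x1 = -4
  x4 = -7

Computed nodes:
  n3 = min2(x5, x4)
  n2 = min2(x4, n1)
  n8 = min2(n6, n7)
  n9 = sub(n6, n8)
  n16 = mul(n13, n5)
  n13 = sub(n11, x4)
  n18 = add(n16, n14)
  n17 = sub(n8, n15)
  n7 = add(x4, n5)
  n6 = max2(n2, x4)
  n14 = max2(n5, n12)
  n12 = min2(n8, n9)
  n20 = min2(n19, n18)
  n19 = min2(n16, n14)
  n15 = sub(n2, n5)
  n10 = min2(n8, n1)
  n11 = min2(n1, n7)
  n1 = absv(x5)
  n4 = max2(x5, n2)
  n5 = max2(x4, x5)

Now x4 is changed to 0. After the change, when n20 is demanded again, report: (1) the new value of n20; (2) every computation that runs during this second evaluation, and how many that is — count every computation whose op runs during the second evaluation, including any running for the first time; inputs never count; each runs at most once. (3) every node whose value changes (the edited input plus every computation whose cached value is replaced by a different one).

n20 now evaluates to 0.
Run set: n2, n5, n6, n7, n8, n9, n11, n12, n13, n14, n16, n18, n19, n20 (14 run).
Changed values: x4, n2, n5, n6, n7, n8, n9, n11, n12, n13, n14, n16, n18, n19, n20.

Initial pass — values computed on the first demand:
  n1 = absv(-8) = 8
  n2 = min2(-7, 8) = -7
  n5 = max2(-7, -8) = -7
  n6 = max2(-7, -7) = -7
  n7 = add(-7, -7) = -14
  n8 = min2(-7, -14) = -14
  n9 = sub(-7, -14) = 7
  n11 = min2(8, -14) = -14
  n12 = min2(-14, 7) = -14
  n13 = sub(-14, -7) = -7
  n14 = max2(-7, -14) = -7
  n16 = mul(-7, -7) = 49
  n18 = add(49, -7) = 42
  n19 = min2(49, -7) = -7
  n20 = min2(-7, 42) = -7

Second demand — change propagation:
  n2: re-runs because x4 -7->0; new result 0.
  n5: re-runs because x4 -7->0; new result 0.
  n6: re-runs because n2 -7->0; x4 -7->0; new result 0.
  n7: re-runs because x4 -7->0; n5 -7->0; new result 0.
  n8: re-runs because n6 -7->0; n7 -14->0; new result 0.
  n9: re-runs because n6 -7->0; n8 -14->0; new result 0.
  n11: re-runs because n7 -14->0; new result 0.
  n12: re-runs because n8 -14->0; n9 7->0; new result 0.
  n13: re-runs because n11 -14->0; x4 -7->0; new result 0.
  n14: re-runs because n5 -7->0; n12 -14->0; new result 0.
  n16: re-runs because n13 -7->0; n5 -7->0; new result 0.
  n18: re-runs because n16 49->0; n14 -7->0; new result 0.
  n19: re-runs because n16 49->0; n14 -7->0; new result 0.
  n20: re-runs because n19 -7->0; n18 42->0; new result 0.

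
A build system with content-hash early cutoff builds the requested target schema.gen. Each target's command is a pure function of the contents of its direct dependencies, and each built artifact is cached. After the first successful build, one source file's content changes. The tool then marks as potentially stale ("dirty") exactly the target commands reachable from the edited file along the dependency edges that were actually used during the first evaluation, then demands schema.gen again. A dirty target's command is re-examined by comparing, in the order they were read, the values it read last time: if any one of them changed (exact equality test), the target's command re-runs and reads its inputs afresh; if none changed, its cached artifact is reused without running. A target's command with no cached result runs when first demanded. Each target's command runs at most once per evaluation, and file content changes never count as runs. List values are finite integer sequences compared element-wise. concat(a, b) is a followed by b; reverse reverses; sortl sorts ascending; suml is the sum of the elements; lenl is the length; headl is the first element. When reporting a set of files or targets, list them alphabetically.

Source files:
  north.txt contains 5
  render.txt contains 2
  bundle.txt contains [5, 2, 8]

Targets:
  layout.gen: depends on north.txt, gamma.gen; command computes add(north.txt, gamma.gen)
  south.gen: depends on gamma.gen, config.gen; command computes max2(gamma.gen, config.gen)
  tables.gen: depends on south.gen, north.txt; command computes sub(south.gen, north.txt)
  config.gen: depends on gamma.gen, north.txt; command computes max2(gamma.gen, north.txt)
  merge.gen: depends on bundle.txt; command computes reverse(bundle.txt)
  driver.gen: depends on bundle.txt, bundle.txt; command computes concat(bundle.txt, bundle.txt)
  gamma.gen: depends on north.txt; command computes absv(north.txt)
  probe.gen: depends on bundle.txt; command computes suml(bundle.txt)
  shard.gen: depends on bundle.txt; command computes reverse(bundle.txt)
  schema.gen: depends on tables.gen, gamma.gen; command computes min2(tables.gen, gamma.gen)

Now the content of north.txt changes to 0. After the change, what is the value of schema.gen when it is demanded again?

New value of schema.gen: 0.

First evaluation (everything demanded from the output):
  gamma.gen = absv(5) = 5
  config.gen = max2(5, 5) = 5
  south.gen = max2(5, 5) = 5
  tables.gen = sub(5, 5) = 0
  schema.gen = min2(0, 5) = 0

Propagation after the edit:
  gamma.gen: runs — north.txt 5->0; result 0.
  config.gen: runs — gamma.gen 5->0; north.txt 5->0; result 0.
  south.gen: runs — gamma.gen 5->0; config.gen 5->0; result 0.
  tables.gen: runs — south.gen 5->0; north.txt 5->0; result 0 (same value as before).
  schema.gen: runs — gamma.gen 5->0; result 0 (same value as before).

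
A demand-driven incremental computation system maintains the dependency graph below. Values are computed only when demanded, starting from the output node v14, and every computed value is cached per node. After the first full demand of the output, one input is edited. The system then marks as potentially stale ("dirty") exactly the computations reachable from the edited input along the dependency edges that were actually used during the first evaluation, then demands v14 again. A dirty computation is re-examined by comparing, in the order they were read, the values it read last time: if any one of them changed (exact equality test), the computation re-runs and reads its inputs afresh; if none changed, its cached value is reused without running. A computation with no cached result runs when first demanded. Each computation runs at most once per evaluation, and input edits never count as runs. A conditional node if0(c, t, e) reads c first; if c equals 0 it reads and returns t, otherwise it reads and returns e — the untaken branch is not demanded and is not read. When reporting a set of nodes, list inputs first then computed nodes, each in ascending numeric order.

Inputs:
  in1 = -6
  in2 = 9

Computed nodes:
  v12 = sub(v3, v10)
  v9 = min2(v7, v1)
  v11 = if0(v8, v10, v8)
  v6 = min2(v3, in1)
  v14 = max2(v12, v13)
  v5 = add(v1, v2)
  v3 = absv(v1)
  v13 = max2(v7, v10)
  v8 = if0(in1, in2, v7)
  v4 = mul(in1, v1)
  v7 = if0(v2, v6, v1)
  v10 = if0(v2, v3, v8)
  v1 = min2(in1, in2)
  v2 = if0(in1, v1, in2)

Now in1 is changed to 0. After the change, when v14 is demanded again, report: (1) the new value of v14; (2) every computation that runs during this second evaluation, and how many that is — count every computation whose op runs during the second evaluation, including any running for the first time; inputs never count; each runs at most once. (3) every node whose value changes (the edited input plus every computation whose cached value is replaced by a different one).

New value of v14: 0.
Computations that run: v1, v2, v3, v6, v7, v10, v12, v13, v14 — 9 in total.
Values that change: in1, v1, v2, v3, v7, v10, v12, v13, v14.
Key observation: a condition flipped, so demand moved to the other branch — v8 is never re-examined.

First evaluation (everything demanded from the output):
  v1 = min2(-6, 9) = -6
  v2 = if0(in1=-6 -> else branch in2) = 9
  v3 = absv(-6) = 6
  v7 = if0(v2=9 -> else branch v1) = -6
  v8 = if0(in1=-6 -> else branch v7) = -6
  v10 = if0(v2=9 -> else branch v8) = -6
  v12 = sub(6, -6) = 12
  v13 = max2(-6, -6) = -6
  v14 = max2(12, -6) = 12

Propagation after the edit:
  v1: runs — in1 -6->0; result 0.
  v2: runs — in1 -6->0; result 0.
  v3: runs — v1 -6->0; result 0.
  v6: demanded for the first time — runs, produces 0.
  v7: runs — v2 9->0; v1 -6->0; result 0.
  v8: marked dirty but never re-examined — demand shifted away from it.
  v10: runs — v2 9->0; result 0.
  v12: runs — v3 6->0; v10 -6->0; result 0.
  v13: runs — v7 -6->0; v10 -6->0; result 0.
  v14: runs — v12 12->0; v13 -6->0; result 0.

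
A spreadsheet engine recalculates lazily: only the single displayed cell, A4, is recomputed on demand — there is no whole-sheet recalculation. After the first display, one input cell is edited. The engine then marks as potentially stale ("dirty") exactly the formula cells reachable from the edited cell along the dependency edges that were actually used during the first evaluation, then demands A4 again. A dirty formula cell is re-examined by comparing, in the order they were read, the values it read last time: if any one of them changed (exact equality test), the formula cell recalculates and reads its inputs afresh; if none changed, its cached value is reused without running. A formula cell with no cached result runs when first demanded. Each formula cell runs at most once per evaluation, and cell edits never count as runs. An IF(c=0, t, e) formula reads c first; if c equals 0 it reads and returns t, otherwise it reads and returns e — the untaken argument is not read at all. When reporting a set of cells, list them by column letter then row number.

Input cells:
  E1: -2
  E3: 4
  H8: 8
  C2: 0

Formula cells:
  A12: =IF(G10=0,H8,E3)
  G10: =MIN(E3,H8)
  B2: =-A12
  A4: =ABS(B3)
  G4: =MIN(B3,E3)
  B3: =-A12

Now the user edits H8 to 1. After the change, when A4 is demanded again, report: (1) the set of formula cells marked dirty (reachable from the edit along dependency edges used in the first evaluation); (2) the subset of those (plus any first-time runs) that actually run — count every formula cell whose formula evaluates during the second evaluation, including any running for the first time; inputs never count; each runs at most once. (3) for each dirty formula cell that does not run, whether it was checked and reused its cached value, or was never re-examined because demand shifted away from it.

Marked dirty: A4, A12, B3, G10.
Formula cells that run: A12, G10 — 2 in total.
Checked but reused from cache: A4, B3.
Key observation: the change is absorbed at A12 — it re-runs but produces the same value, and the output's value is unchanged.

First evaluation (everything demanded from the output):
  G10 = MIN(4, 8) = 4
  A12 = IF(G10=0: G10=4 -> else branch E3) = 4
  B3 = -(4) = -4
  A4 = ABS(-4) = 4

Propagation after the edit:
  G10: runs — H8 8->1; result 1.
  A12: runs — G10 4->1; result 4 (same value as before).
  B3: checked — values it read are unchanged (A12 unchanged); reused cached -4 without running.
  A4: checked — values it read are unchanged (B3 unchanged); reused cached 4 without running.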